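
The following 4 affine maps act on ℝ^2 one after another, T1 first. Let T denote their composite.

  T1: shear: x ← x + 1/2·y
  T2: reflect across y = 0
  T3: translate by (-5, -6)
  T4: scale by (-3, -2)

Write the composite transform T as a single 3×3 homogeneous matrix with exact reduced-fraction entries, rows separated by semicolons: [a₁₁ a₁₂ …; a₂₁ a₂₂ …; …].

T = [-3 -3/2 15; 0 2 12; 0 0 1]

T1 = [1 1/2 0; 0 1 0; 0 0 1]
T2·T1 = [1 1/2 0; 0 -1 0; 0 0 1]
T3·…·T1 = [1 1/2 -5; 0 -1 -6; 0 0 1]
T4·…·T1 = [-3 -3/2 15; 0 2 12; 0 0 1]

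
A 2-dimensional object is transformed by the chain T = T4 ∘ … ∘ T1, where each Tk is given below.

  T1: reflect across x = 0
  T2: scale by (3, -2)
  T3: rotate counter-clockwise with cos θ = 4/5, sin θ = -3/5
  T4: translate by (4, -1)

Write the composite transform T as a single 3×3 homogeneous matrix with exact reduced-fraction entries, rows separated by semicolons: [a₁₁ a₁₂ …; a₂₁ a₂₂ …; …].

T1 = [-1 0 0; 0 1 0; 0 0 1]
T2·T1 = [-3 0 0; 0 -2 0; 0 0 1]
T3·…·T1 = [-12/5 -6/5 0; 9/5 -8/5 0; 0 0 1]
T4·…·T1 = [-12/5 -6/5 4; 9/5 -8/5 -1; 0 0 1]

T = [-12/5 -6/5 4; 9/5 -8/5 -1; 0 0 1]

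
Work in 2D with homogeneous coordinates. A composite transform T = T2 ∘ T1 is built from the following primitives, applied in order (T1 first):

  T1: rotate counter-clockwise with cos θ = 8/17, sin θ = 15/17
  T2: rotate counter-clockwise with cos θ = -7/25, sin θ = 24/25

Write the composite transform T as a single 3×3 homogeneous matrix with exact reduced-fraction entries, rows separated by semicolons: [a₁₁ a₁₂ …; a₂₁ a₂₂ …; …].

T = [-416/425 -87/425 0; 87/425 -416/425 0; 0 0 1]

T1 = [8/17 -15/17 0; 15/17 8/17 0; 0 0 1]
T2·T1 = [-416/425 -87/425 0; 87/425 -416/425 0; 0 0 1]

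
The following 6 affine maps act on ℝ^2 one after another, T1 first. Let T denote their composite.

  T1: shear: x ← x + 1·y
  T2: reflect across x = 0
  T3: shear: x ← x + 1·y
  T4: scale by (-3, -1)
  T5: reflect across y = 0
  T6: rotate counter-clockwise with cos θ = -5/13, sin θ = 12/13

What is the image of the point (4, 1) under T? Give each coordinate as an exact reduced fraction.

T(p) = (-72/13, 139/13)

T1 shear: x ← x + 1·y: (4, 1) → (5, 1)
T2 reflect across x = 0: (5, 1) → (-5, 1)
T3 shear: x ← x + 1·y: (-5, 1) → (-4, 1)
T4 scale by (-3, -1): (-4, 1) → (12, -1)
T5 reflect across y = 0: (12, -1) → (12, 1)
T6 rotate counter-clockwise with cos θ = -5/13, sin θ = 12/13: (12, 1) → (-72/13, 139/13)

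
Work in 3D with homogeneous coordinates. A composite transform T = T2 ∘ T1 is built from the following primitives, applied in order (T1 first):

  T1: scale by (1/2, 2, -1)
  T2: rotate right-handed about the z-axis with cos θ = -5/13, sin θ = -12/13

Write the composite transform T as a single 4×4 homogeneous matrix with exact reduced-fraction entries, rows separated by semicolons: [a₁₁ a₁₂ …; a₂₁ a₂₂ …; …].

T = [-5/26 24/13 0 0; -6/13 -10/13 0 0; 0 0 -1 0; 0 0 0 1]

T1 = [1/2 0 0 0; 0 2 0 0; 0 0 -1 0; 0 0 0 1]
T2·T1 = [-5/26 24/13 0 0; -6/13 -10/13 0 0; 0 0 -1 0; 0 0 0 1]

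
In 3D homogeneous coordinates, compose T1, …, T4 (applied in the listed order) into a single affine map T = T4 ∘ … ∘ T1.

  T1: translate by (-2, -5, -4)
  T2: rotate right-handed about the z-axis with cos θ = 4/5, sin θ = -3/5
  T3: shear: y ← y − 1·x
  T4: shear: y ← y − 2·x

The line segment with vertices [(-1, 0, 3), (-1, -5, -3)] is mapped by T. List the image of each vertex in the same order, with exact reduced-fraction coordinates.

image vertices: (-27/5, 14, -1), (-42/5, 19, -7)

T1 translate by (-2, -5, -4): (-1, 0, 3) → (-3, -5, -1); (-1, -5, -3) → (-3, -10, -7)
T2 rotate right-handed about the z-axis with cos θ = 4/5, sin θ = -3/5: (-3, -5, -1) → (-27/5, -11/5, -1); (-3, -10, -7) → (-42/5, -31/5, -7)
T3 shear: y ← y − 1·x: (-27/5, -11/5, -1) → (-27/5, 16/5, -1); (-42/5, -31/5, -7) → (-42/5, 11/5, -7)
T4 shear: y ← y − 2·x: (-27/5, 16/5, -1) → (-27/5, 14, -1); (-42/5, 11/5, -7) → (-42/5, 19, -7)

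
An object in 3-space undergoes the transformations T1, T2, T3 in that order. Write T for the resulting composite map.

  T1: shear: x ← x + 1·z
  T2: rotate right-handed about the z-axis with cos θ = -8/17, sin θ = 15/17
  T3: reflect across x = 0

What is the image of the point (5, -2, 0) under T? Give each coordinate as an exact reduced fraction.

T(p) = (10/17, 91/17, 0)

T1 shear: x ← x + 1·z: (5, -2, 0) → (5, -2, 0)
T2 rotate right-handed about the z-axis with cos θ = -8/17, sin θ = 15/17: (5, -2, 0) → (-10/17, 91/17, 0)
T3 reflect across x = 0: (-10/17, 91/17, 0) → (10/17, 91/17, 0)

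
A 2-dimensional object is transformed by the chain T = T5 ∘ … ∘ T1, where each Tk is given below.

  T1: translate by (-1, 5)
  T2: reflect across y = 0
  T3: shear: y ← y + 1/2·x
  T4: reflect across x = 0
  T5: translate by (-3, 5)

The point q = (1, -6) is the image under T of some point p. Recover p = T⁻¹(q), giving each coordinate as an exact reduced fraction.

T1 = [1 0 -1; 0 1 5; 0 0 1]
T2·T1 = [1 0 -1; 0 -1 -5; 0 0 1]
T3·…·T1 = [1 0 -1; 1/2 -1 -11/2; 0 0 1]
T4·…·T1 = [-1 0 1; 1/2 -1 -11/2; 0 0 1]
T5·…·T1 = [-1 0 -2; 1/2 -1 -1/2; 0 0 1]
det M = 1; M⁻¹ = [-1 0 -2; -1/2 -1 -3/2; 0 0 1]
M⁻¹ · (1, -6)ᵀ = (-3, 4)ᵀ

p = (-3, 4)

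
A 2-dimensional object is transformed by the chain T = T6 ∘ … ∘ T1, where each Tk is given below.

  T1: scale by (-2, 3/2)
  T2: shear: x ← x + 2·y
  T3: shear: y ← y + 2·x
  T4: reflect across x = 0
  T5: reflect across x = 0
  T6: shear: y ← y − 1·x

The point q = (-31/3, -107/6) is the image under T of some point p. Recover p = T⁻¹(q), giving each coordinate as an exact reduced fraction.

p = (-7/3, -5)

T1 = [-2 0 0; 0 3/2 0; 0 0 1]
T2·T1 = [-2 3 0; 0 3/2 0; 0 0 1]
T3·…·T1 = [-2 3 0; -4 15/2 0; 0 0 1]
T4·…·T1 = [2 -3 0; -4 15/2 0; 0 0 1]
T5·…·T1 = [-2 3 0; -4 15/2 0; 0 0 1]
T6·…·T1 = [-2 3 0; -2 9/2 0; 0 0 1]
det M = -3; M⁻¹ = [-3/2 1 0; -2/3 2/3 0; 0 0 1]
M⁻¹ · (-31/3, -107/6)ᵀ = (-7/3, -5)ᵀ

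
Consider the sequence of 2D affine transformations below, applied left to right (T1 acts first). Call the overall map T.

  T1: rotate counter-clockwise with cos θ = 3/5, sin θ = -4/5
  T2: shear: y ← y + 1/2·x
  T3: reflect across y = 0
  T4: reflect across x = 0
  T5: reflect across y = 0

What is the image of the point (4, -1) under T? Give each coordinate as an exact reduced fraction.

T1 rotate counter-clockwise with cos θ = 3/5, sin θ = -4/5: (4, -1) → (8/5, -19/5)
T2 shear: y ← y + 1/2·x: (8/5, -19/5) → (8/5, -3)
T3 reflect across y = 0: (8/5, -3) → (8/5, 3)
T4 reflect across x = 0: (8/5, 3) → (-8/5, 3)
T5 reflect across y = 0: (-8/5, 3) → (-8/5, -3)

T(p) = (-8/5, -3)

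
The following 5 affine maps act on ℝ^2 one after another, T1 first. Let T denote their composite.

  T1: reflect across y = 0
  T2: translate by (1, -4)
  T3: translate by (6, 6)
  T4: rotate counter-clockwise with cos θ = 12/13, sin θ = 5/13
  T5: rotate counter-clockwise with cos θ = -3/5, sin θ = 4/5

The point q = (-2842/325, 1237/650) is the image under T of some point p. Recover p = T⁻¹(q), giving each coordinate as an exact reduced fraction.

T1 = [1 0 0; 0 -1 0; 0 0 1]
T2·T1 = [1 0 1; 0 -1 -4; 0 0 1]
T3·…·T1 = [1 0 7; 0 -1 2; 0 0 1]
T4·…·T1 = [12/13 5/13 74/13; 5/13 -12/13 59/13; 0 0 1]
T5·…·T1 = [-56/65 33/65 -458/65; 33/65 56/65 119/65; 0 0 1]
det M = -1; M⁻¹ = [-56/65 33/65 -7; 33/65 56/65 2; 0 0 1]
M⁻¹ · (-2842/325, 1237/650)ᵀ = (3/2, -4/5)ᵀ

p = (3/2, -4/5)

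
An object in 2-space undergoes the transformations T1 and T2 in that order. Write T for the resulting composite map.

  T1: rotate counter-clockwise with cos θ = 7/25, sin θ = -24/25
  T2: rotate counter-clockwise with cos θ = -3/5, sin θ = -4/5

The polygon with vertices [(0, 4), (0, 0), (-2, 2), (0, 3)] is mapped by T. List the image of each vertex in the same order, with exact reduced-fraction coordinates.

T1 rotate counter-clockwise with cos θ = 7/25, sin θ = -24/25: (0, 4) → (96/25, 28/25); (0, 0) → (0, 0); (-2, 2) → (34/25, 62/25); (0, 3) → (72/25, 21/25)
T2 rotate counter-clockwise with cos θ = -3/5, sin θ = -4/5: (96/25, 28/25) → (-176/125, -468/125); (0, 0) → (0, 0); (34/25, 62/25) → (146/125, -322/125); (72/25, 21/25) → (-132/125, -351/125)

image vertices: (-176/125, -468/125), (0, 0), (146/125, -322/125), (-132/125, -351/125)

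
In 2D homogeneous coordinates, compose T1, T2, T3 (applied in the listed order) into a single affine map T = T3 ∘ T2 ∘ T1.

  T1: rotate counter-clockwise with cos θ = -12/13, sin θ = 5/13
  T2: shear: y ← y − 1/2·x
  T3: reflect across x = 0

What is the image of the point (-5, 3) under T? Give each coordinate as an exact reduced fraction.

T(p) = (-45/13, -167/26)

T1 rotate counter-clockwise with cos θ = -12/13, sin θ = 5/13: (-5, 3) → (45/13, -61/13)
T2 shear: y ← y − 1/2·x: (45/13, -61/13) → (45/13, -167/26)
T3 reflect across x = 0: (45/13, -167/26) → (-45/13, -167/26)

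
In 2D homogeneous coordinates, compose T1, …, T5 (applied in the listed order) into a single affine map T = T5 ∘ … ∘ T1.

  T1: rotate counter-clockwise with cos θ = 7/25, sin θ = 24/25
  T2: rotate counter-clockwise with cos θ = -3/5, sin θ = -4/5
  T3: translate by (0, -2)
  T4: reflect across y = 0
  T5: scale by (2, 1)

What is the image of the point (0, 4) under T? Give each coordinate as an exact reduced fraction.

T(p) = (32/5, -2/5)

T1 rotate counter-clockwise with cos θ = 7/25, sin θ = 24/25: (0, 4) → (-96/25, 28/25)
T2 rotate counter-clockwise with cos θ = -3/5, sin θ = -4/5: (-96/25, 28/25) → (16/5, 12/5)
T3 translate by (0, -2): (16/5, 12/5) → (16/5, 2/5)
T4 reflect across y = 0: (16/5, 2/5) → (16/5, -2/5)
T5 scale by (2, 1): (16/5, -2/5) → (32/5, -2/5)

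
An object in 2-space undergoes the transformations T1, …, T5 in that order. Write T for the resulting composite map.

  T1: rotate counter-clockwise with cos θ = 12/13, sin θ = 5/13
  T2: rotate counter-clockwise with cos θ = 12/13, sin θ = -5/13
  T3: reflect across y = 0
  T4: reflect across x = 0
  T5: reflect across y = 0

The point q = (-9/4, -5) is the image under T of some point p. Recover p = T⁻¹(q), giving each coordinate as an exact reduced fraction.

p = (9/4, -5)

T1 = [12/13 -5/13 0; 5/13 12/13 0; 0 0 1]
T2·T1 = [1 0 0; 0 1 0; 0 0 1]
T3·…·T1 = [1 0 0; 0 -1 0; 0 0 1]
T4·…·T1 = [-1 0 0; 0 -1 0; 0 0 1]
T5·…·T1 = [-1 0 0; 0 1 0; 0 0 1]
det M = -1; M⁻¹ = [-1 0 0; 0 1 0; 0 0 1]
M⁻¹ · (-9/4, -5)ᵀ = (9/4, -5)ᵀ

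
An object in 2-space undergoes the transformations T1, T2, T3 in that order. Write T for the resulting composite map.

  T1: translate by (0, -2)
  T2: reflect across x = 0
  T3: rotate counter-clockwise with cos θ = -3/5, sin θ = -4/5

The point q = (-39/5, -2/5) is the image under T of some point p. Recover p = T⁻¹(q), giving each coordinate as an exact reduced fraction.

p = (-5, -4)

T1 = [1 0 0; 0 1 -2; 0 0 1]
T2·T1 = [-1 0 0; 0 1 -2; 0 0 1]
T3·…·T1 = [3/5 4/5 -8/5; 4/5 -3/5 6/5; 0 0 1]
det M = -1; M⁻¹ = [3/5 4/5 0; 4/5 -3/5 2; 0 0 1]
M⁻¹ · (-39/5, -2/5)ᵀ = (-5, -4)ᵀ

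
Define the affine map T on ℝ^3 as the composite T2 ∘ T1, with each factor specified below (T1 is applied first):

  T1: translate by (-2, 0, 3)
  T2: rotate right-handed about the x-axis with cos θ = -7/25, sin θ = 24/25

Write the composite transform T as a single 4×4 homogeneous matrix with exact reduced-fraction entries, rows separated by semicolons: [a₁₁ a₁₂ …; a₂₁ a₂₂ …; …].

T1 = [1 0 0 -2; 0 1 0 0; 0 0 1 3; 0 0 0 1]
T2·T1 = [1 0 0 -2; 0 -7/25 -24/25 -72/25; 0 24/25 -7/25 -21/25; 0 0 0 1]

T = [1 0 0 -2; 0 -7/25 -24/25 -72/25; 0 24/25 -7/25 -21/25; 0 0 0 1]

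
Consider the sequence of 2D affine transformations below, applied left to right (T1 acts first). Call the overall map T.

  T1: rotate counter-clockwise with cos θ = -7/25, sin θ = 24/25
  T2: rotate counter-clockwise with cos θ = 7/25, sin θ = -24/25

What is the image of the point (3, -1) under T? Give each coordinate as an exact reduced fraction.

T(p) = (1917/625, 481/625)

T1 rotate counter-clockwise with cos θ = -7/25, sin θ = 24/25: (3, -1) → (3/25, 79/25)
T2 rotate counter-clockwise with cos θ = 7/25, sin θ = -24/25: (3/25, 79/25) → (1917/625, 481/625)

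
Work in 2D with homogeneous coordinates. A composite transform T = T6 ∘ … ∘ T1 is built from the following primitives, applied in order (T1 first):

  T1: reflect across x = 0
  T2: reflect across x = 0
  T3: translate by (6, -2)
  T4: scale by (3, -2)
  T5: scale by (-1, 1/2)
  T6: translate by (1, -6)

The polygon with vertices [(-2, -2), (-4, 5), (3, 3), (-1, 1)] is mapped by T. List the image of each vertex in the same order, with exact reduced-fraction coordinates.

T1 reflect across x = 0: (-2, -2) → (2, -2); (-4, 5) → (4, 5); (3, 3) → (-3, 3); (-1, 1) → (1, 1)
T2 reflect across x = 0: (2, -2) → (-2, -2); (4, 5) → (-4, 5); (-3, 3) → (3, 3); (1, 1) → (-1, 1)
T3 translate by (6, -2): (-2, -2) → (4, -4); (-4, 5) → (2, 3); (3, 3) → (9, 1); (-1, 1) → (5, -1)
T4 scale by (3, -2): (4, -4) → (12, 8); (2, 3) → (6, -6); (9, 1) → (27, -2); (5, -1) → (15, 2)
T5 scale by (-1, 1/2): (12, 8) → (-12, 4); (6, -6) → (-6, -3); (27, -2) → (-27, -1); (15, 2) → (-15, 1)
T6 translate by (1, -6): (-12, 4) → (-11, -2); (-6, -3) → (-5, -9); (-27, -1) → (-26, -7); (-15, 1) → (-14, -5)

image vertices: (-11, -2), (-5, -9), (-26, -7), (-14, -5)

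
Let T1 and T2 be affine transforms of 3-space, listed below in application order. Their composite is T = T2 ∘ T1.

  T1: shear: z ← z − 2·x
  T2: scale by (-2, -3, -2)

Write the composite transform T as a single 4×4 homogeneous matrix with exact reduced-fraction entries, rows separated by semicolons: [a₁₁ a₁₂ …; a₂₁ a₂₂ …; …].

T = [-2 0 0 0; 0 -3 0 0; 4 0 -2 0; 0 0 0 1]

T1 = [1 0 0 0; 0 1 0 0; -2 0 1 0; 0 0 0 1]
T2·T1 = [-2 0 0 0; 0 -3 0 0; 4 0 -2 0; 0 0 0 1]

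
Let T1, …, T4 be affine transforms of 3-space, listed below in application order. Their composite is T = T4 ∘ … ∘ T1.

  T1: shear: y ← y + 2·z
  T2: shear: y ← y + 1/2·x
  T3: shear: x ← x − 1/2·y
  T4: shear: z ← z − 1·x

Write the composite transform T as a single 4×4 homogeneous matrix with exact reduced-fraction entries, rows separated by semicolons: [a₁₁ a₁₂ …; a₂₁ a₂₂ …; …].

T = [3/4 -1/2 -1 0; 1/2 1 2 0; -3/4 1/2 2 0; 0 0 0 1]

T1 = [1 0 0 0; 0 1 2 0; 0 0 1 0; 0 0 0 1]
T2·T1 = [1 0 0 0; 1/2 1 2 0; 0 0 1 0; 0 0 0 1]
T3·…·T1 = [3/4 -1/2 -1 0; 1/2 1 2 0; 0 0 1 0; 0 0 0 1]
T4·…·T1 = [3/4 -1/2 -1 0; 1/2 1 2 0; -3/4 1/2 2 0; 0 0 0 1]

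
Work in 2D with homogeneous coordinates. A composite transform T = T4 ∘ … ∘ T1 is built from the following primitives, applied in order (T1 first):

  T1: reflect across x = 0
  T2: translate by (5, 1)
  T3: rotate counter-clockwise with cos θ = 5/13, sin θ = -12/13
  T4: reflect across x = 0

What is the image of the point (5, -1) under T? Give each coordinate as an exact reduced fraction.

T1 reflect across x = 0: (5, -1) → (-5, -1)
T2 translate by (5, 1): (-5, -1) → (0, 0)
T3 rotate counter-clockwise with cos θ = 5/13, sin θ = -12/13: (0, 0) → (0, 0)
T4 reflect across x = 0: (0, 0) → (0, 0)

T(p) = (0, 0)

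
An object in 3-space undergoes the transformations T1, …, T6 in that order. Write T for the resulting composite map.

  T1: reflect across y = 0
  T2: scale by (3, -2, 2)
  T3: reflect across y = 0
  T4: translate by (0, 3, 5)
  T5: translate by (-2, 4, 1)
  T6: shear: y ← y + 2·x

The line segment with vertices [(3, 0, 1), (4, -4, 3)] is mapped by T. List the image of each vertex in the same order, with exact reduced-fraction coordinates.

T1 reflect across y = 0: (3, 0, 1) → (3, 0, 1); (4, -4, 3) → (4, 4, 3)
T2 scale by (3, -2, 2): (3, 0, 1) → (9, 0, 2); (4, 4, 3) → (12, -8, 6)
T3 reflect across y = 0: (9, 0, 2) → (9, 0, 2); (12, -8, 6) → (12, 8, 6)
T4 translate by (0, 3, 5): (9, 0, 2) → (9, 3, 7); (12, 8, 6) → (12, 11, 11)
T5 translate by (-2, 4, 1): (9, 3, 7) → (7, 7, 8); (12, 11, 11) → (10, 15, 12)
T6 shear: y ← y + 2·x: (7, 7, 8) → (7, 21, 8); (10, 15, 12) → (10, 35, 12)

image vertices: (7, 21, 8), (10, 35, 12)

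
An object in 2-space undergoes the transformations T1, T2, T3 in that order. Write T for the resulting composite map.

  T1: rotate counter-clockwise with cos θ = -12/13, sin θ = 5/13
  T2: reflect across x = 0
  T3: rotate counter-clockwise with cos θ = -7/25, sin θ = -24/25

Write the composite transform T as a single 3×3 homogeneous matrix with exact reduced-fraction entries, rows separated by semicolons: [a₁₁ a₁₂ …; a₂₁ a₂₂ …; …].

T = [36/325 -323/325 0; -323/325 -36/325 0; 0 0 1]

T1 = [-12/13 -5/13 0; 5/13 -12/13 0; 0 0 1]
T2·T1 = [12/13 5/13 0; 5/13 -12/13 0; 0 0 1]
T3·…·T1 = [36/325 -323/325 0; -323/325 -36/325 0; 0 0 1]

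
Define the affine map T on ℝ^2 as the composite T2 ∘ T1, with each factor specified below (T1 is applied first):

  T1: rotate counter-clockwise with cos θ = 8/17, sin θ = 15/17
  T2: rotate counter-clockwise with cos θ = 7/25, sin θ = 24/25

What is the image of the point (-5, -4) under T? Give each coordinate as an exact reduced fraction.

T(p) = (2708/425, -269/425)

T1 rotate counter-clockwise with cos θ = 8/17, sin θ = 15/17: (-5, -4) → (20/17, -107/17)
T2 rotate counter-clockwise with cos θ = 7/25, sin θ = 24/25: (20/17, -107/17) → (2708/425, -269/425)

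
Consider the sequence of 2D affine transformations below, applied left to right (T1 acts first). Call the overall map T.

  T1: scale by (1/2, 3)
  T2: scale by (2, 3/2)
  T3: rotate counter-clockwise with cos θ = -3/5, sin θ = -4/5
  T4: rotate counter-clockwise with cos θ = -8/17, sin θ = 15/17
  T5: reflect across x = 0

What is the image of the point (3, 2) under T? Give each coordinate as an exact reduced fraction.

T1 scale by (1/2, 3): (3, 2) → (3/2, 6)
T2 scale by (2, 3/2): (3/2, 6) → (3, 9)
T3 rotate counter-clockwise with cos θ = -3/5, sin θ = -4/5: (3, 9) → (27/5, -39/5)
T4 rotate counter-clockwise with cos θ = -8/17, sin θ = 15/17: (27/5, -39/5) → (369/85, 717/85)
T5 reflect across x = 0: (369/85, 717/85) → (-369/85, 717/85)

T(p) = (-369/85, 717/85)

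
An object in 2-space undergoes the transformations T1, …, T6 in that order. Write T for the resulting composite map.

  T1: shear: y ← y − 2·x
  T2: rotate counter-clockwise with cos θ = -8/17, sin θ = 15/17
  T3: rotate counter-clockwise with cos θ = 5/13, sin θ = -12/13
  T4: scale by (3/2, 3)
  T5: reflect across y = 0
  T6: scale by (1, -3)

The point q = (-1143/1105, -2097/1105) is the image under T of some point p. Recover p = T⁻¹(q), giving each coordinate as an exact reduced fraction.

p = (-3/5, -4/5)

T1 = [1 0 0; -2 1 0; 0 0 1]
T2·T1 = [22/17 -15/17 0; 31/17 -8/17 0; 0 0 1]
T3·…·T1 = [482/221 -171/221 0; -109/221 140/221 0; 0 0 1]
T4·…·T1 = [723/221 -513/442 0; -327/221 420/221 0; 0 0 1]
T5·…·T1 = [723/221 -513/442 0; 327/221 -420/221 0; 0 0 1]
T6·…·T1 = [723/221 -513/442 0; -981/221 1260/221 0; 0 0 1]
det M = 27/2; M⁻¹ = [280/663 19/221 0; 218/663 482/1989 0; 0 0 1]
M⁻¹ · (-1143/1105, -2097/1105)ᵀ = (-3/5, -4/5)ᵀ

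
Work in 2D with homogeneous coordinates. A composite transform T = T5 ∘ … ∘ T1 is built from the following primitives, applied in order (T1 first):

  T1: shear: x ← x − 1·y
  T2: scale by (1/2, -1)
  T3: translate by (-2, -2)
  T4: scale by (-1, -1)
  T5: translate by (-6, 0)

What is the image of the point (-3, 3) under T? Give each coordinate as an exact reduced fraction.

T1 shear: x ← x − 1·y: (-3, 3) → (-6, 3)
T2 scale by (1/2, -1): (-6, 3) → (-3, -3)
T3 translate by (-2, -2): (-3, -3) → (-5, -5)
T4 scale by (-1, -1): (-5, -5) → (5, 5)
T5 translate by (-6, 0): (5, 5) → (-1, 5)

T(p) = (-1, 5)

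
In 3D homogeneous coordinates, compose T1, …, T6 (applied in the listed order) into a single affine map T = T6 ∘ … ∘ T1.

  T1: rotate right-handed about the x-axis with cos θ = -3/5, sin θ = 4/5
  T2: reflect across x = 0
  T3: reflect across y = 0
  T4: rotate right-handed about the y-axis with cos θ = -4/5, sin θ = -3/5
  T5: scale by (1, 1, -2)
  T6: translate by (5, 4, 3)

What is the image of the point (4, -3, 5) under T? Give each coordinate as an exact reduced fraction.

T(p) = (286/25, 31/5, -21/25)

T1 rotate right-handed about the x-axis with cos θ = -3/5, sin θ = 4/5: (4, -3, 5) → (4, -11/5, -27/5)
T2 reflect across x = 0: (4, -11/5, -27/5) → (-4, -11/5, -27/5)
T3 reflect across y = 0: (-4, -11/5, -27/5) → (-4, 11/5, -27/5)
T4 rotate right-handed about the y-axis with cos θ = -4/5, sin θ = -3/5: (-4, 11/5, -27/5) → (161/25, 11/5, 48/25)
T5 scale by (1, 1, -2): (161/25, 11/5, 48/25) → (161/25, 11/5, -96/25)
T6 translate by (5, 4, 3): (161/25, 11/5, -96/25) → (286/25, 31/5, -21/25)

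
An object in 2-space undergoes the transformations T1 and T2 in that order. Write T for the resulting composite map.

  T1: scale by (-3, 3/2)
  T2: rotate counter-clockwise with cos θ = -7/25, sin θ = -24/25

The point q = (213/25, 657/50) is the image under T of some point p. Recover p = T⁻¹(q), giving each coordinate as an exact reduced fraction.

T1 = [-3 0 0; 0 3/2 0; 0 0 1]
T2·T1 = [21/25 36/25 0; 72/25 -21/50 0; 0 0 1]
det M = -9/2; M⁻¹ = [7/75 8/25 0; 16/25 -14/75 0; 0 0 1]
M⁻¹ · (213/25, 657/50)ᵀ = (5, 3)ᵀ

p = (5, 3)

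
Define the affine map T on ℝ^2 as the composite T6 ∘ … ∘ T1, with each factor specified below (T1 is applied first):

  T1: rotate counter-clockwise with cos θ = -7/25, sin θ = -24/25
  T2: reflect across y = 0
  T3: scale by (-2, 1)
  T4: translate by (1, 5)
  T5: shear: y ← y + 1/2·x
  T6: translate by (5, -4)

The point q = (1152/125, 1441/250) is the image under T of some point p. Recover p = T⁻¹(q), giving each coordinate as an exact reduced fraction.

T1 = [-7/25 24/25 0; -24/25 -7/25 0; 0 0 1]
T2·T1 = [-7/25 24/25 0; 24/25 7/25 0; 0 0 1]
T3·…·T1 = [14/25 -48/25 0; 24/25 7/25 0; 0 0 1]
T4·…·T1 = [14/25 -48/25 1; 24/25 7/25 5; 0 0 1]
T5·…·T1 = [14/25 -48/25 1; 31/25 -17/25 11/2; 0 0 1]
T6·…·T1 = [14/25 -48/25 6; 31/25 -17/25 3/2; 0 0 1]
det M = 2; M⁻¹ = [-17/50 24/25 3/5; -31/50 7/25 33/10; 0 0 1]
M⁻¹ · (1152/125, 1441/250)ᵀ = (3, -4/5)ᵀ

p = (3, -4/5)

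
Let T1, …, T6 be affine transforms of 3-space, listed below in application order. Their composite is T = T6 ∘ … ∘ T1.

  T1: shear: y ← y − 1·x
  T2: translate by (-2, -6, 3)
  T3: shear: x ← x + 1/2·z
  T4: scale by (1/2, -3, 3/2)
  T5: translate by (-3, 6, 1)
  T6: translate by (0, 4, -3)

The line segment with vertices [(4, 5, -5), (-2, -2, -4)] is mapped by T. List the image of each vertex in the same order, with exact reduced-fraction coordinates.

T1 shear: y ← y − 1·x: (4, 5, -5) → (4, 1, -5); (-2, -2, -4) → (-2, 0, -4)
T2 translate by (-2, -6, 3): (4, 1, -5) → (2, -5, -2); (-2, 0, -4) → (-4, -6, -1)
T3 shear: x ← x + 1/2·z: (2, -5, -2) → (1, -5, -2); (-4, -6, -1) → (-9/2, -6, -1)
T4 scale by (1/2, -3, 3/2): (1, -5, -2) → (1/2, 15, -3); (-9/2, -6, -1) → (-9/4, 18, -3/2)
T5 translate by (-3, 6, 1): (1/2, 15, -3) → (-5/2, 21, -2); (-9/4, 18, -3/2) → (-21/4, 24, -1/2)
T6 translate by (0, 4, -3): (-5/2, 21, -2) → (-5/2, 25, -5); (-21/4, 24, -1/2) → (-21/4, 28, -7/2)

image vertices: (-5/2, 25, -5), (-21/4, 28, -7/2)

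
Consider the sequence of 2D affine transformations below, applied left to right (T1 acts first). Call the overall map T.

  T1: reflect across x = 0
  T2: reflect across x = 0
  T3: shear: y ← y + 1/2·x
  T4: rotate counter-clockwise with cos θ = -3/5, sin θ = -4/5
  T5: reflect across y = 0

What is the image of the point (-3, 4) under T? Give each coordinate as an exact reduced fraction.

T1 reflect across x = 0: (-3, 4) → (3, 4)
T2 reflect across x = 0: (3, 4) → (-3, 4)
T3 shear: y ← y + 1/2·x: (-3, 4) → (-3, 5/2)
T4 rotate counter-clockwise with cos θ = -3/5, sin θ = -4/5: (-3, 5/2) → (19/5, 9/10)
T5 reflect across y = 0: (19/5, 9/10) → (19/5, -9/10)

T(p) = (19/5, -9/10)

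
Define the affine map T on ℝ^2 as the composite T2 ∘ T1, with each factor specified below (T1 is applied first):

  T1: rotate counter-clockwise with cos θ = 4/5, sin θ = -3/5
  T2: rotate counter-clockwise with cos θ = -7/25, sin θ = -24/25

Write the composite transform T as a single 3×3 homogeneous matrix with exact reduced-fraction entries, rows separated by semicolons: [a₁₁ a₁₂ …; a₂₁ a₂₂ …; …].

T1 = [4/5 3/5 0; -3/5 4/5 0; 0 0 1]
T2·T1 = [-4/5 3/5 0; -3/5 -4/5 0; 0 0 1]

T = [-4/5 3/5 0; -3/5 -4/5 0; 0 0 1]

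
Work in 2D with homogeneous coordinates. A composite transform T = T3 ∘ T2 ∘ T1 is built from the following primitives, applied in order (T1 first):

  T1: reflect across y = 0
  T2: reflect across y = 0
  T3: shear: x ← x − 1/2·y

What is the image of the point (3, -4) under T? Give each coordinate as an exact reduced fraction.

T1 reflect across y = 0: (3, -4) → (3, 4)
T2 reflect across y = 0: (3, 4) → (3, -4)
T3 shear: x ← x − 1/2·y: (3, -4) → (5, -4)

T(p) = (5, -4)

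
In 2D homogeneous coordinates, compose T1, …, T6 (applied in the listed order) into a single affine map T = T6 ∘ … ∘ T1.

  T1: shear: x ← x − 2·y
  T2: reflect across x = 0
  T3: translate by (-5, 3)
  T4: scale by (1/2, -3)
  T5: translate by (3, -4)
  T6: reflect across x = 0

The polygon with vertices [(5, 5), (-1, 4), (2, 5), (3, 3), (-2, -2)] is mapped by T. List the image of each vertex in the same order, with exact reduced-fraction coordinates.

T1 shear: x ← x − 2·y: (5, 5) → (-5, 5); (-1, 4) → (-9, 4); (2, 5) → (-8, 5); (3, 3) → (-3, 3); (-2, -2) → (2, -2)
T2 reflect across x = 0: (-5, 5) → (5, 5); (-9, 4) → (9, 4); (-8, 5) → (8, 5); (-3, 3) → (3, 3); (2, -2) → (-2, -2)
T3 translate by (-5, 3): (5, 5) → (0, 8); (9, 4) → (4, 7); (8, 5) → (3, 8); (3, 3) → (-2, 6); (-2, -2) → (-7, 1)
T4 scale by (1/2, -3): (0, 8) → (0, -24); (4, 7) → (2, -21); (3, 8) → (3/2, -24); (-2, 6) → (-1, -18); (-7, 1) → (-7/2, -3)
T5 translate by (3, -4): (0, -24) → (3, -28); (2, -21) → (5, -25); (3/2, -24) → (9/2, -28); (-1, -18) → (2, -22); (-7/2, -3) → (-1/2, -7)
T6 reflect across x = 0: (3, -28) → (-3, -28); (5, -25) → (-5, -25); (9/2, -28) → (-9/2, -28); (2, -22) → (-2, -22); (-1/2, -7) → (1/2, -7)

image vertices: (-3, -28), (-5, -25), (-9/2, -28), (-2, -22), (1/2, -7)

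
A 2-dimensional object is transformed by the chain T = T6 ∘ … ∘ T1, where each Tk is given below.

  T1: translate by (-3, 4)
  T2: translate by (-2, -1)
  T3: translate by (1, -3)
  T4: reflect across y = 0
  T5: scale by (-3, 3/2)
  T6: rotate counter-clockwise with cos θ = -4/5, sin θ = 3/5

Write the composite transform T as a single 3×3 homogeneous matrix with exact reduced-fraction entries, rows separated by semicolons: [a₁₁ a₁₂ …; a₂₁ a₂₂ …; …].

T1 = [1 0 -3; 0 1 4; 0 0 1]
T2·T1 = [1 0 -5; 0 1 3; 0 0 1]
T3·…·T1 = [1 0 -4; 0 1 0; 0 0 1]
T4·…·T1 = [1 0 -4; 0 -1 0; 0 0 1]
T5·…·T1 = [-3 0 12; 0 -3/2 0; 0 0 1]
T6·…·T1 = [12/5 9/10 -48/5; -9/5 6/5 36/5; 0 0 1]

T = [12/5 9/10 -48/5; -9/5 6/5 36/5; 0 0 1]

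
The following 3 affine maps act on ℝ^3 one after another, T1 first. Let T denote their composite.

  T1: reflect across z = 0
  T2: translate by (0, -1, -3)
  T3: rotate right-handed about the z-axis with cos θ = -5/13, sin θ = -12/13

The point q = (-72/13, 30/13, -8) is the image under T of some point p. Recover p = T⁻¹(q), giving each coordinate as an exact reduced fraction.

T1 = [1 0 0 0; 0 1 0 0; 0 0 -1 0; 0 0 0 1]
T2·T1 = [1 0 0 0; 0 1 0 -1; 0 0 -1 -3; 0 0 0 1]
T3·…·T1 = [-5/13 12/13 0 -12/13; -12/13 -5/13 0 5/13; 0 0 -1 -3; 0 0 0 1]
det M = -1; M⁻¹ = [-5/13 -12/13 0 0; 12/13 -5/13 0 1; 0 0 -1 -3; 0 0 0 1]
M⁻¹ · (-72/13, 30/13, -8)ᵀ = (0, -5, 5)ᵀ

p = (0, -5, 5)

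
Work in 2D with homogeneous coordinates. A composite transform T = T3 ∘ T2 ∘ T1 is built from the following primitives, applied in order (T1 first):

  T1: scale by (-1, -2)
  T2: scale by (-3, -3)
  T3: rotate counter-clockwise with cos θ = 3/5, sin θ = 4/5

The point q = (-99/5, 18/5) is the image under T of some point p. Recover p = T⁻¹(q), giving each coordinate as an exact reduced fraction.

p = (-3, 3)

T1 = [-1 0 0; 0 -2 0; 0 0 1]
T2·T1 = [3 0 0; 0 6 0; 0 0 1]
T3·…·T1 = [9/5 -24/5 0; 12/5 18/5 0; 0 0 1]
det M = 18; M⁻¹ = [1/5 4/15 0; -2/15 1/10 0; 0 0 1]
M⁻¹ · (-99/5, 18/5)ᵀ = (-3, 3)ᵀ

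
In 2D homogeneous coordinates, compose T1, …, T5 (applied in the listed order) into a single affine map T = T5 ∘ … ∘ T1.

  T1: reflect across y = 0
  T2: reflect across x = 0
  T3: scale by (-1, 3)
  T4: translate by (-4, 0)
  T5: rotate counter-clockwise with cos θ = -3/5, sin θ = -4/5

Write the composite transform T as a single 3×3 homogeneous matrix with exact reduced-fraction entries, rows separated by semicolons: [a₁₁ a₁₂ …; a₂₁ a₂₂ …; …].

T1 = [1 0 0; 0 -1 0; 0 0 1]
T2·T1 = [-1 0 0; 0 -1 0; 0 0 1]
T3·…·T1 = [1 0 0; 0 -3 0; 0 0 1]
T4·…·T1 = [1 0 -4; 0 -3 0; 0 0 1]
T5·…·T1 = [-3/5 -12/5 12/5; -4/5 9/5 16/5; 0 0 1]

T = [-3/5 -12/5 12/5; -4/5 9/5 16/5; 0 0 1]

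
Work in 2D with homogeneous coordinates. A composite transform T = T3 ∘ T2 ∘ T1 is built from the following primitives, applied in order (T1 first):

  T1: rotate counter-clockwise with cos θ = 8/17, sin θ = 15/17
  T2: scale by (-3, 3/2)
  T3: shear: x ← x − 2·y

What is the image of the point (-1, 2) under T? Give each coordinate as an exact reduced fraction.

T(p) = (111/17, 3/34)

T1 rotate counter-clockwise with cos θ = 8/17, sin θ = 15/17: (-1, 2) → (-38/17, 1/17)
T2 scale by (-3, 3/2): (-38/17, 1/17) → (114/17, 3/34)
T3 shear: x ← x − 2·y: (114/17, 3/34) → (111/17, 3/34)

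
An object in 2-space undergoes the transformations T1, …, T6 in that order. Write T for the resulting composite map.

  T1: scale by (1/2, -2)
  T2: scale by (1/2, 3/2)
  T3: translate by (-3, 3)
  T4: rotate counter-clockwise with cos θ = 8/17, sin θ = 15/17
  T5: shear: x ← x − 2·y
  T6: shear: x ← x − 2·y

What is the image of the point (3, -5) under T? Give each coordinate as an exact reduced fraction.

T(p) = (-729/17, 441/68)

T1 scale by (1/2, -2): (3, -5) → (3/2, 10)
T2 scale by (1/2, 3/2): (3/2, 10) → (3/4, 15)
T3 translate by (-3, 3): (3/4, 15) → (-9/4, 18)
T4 rotate counter-clockwise with cos θ = 8/17, sin θ = 15/17: (-9/4, 18) → (-288/17, 441/68)
T5 shear: x ← x − 2·y: (-288/17, 441/68) → (-1017/34, 441/68)
T6 shear: x ← x − 2·y: (-1017/34, 441/68) → (-729/17, 441/68)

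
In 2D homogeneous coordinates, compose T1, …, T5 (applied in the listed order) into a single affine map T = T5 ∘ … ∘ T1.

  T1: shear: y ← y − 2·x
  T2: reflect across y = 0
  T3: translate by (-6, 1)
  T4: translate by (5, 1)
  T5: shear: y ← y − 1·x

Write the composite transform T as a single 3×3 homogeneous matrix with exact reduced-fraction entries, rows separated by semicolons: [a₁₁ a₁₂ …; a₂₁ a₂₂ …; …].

T1 = [1 0 0; -2 1 0; 0 0 1]
T2·T1 = [1 0 0; 2 -1 0; 0 0 1]
T3·…·T1 = [1 0 -6; 2 -1 1; 0 0 1]
T4·…·T1 = [1 0 -1; 2 -1 2; 0 0 1]
T5·…·T1 = [1 0 -1; 1 -1 3; 0 0 1]

T = [1 0 -1; 1 -1 3; 0 0 1]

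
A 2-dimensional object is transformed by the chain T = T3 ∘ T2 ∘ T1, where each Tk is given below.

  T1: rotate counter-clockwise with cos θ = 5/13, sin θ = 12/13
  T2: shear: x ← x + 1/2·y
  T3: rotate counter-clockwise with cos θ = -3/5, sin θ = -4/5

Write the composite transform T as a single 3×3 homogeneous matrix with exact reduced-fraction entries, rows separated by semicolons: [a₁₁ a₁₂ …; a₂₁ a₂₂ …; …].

T1 = [5/13 -12/13 0; 12/13 5/13 0; 0 0 1]
T2·T1 = [11/13 -19/26 0; 12/13 5/13 0; 0 0 1]
T3·…·T1 = [3/13 97/130 0; -16/13 23/65 0; 0 0 1]

T = [3/13 97/130 0; -16/13 23/65 0; 0 0 1]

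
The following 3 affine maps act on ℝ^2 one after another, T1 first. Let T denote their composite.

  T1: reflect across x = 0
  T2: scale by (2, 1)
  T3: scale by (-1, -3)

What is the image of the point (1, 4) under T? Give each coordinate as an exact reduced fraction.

T(p) = (2, -12)

T1 reflect across x = 0: (1, 4) → (-1, 4)
T2 scale by (2, 1): (-1, 4) → (-2, 4)
T3 scale by (-1, -3): (-2, 4) → (2, -12)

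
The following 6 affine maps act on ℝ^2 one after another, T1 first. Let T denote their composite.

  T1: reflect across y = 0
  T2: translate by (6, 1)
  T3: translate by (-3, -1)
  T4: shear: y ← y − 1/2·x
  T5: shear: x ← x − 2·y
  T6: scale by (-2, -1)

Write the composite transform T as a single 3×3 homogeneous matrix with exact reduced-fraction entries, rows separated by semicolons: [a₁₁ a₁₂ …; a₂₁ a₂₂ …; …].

T1 = [1 0 0; 0 -1 0; 0 0 1]
T2·T1 = [1 0 6; 0 -1 1; 0 0 1]
T3·…·T1 = [1 0 3; 0 -1 0; 0 0 1]
T4·…·T1 = [1 0 3; -1/2 -1 -3/2; 0 0 1]
T5·…·T1 = [2 2 6; -1/2 -1 -3/2; 0 0 1]
T6·…·T1 = [-4 -4 -12; 1/2 1 3/2; 0 0 1]

T = [-4 -4 -12; 1/2 1 3/2; 0 0 1]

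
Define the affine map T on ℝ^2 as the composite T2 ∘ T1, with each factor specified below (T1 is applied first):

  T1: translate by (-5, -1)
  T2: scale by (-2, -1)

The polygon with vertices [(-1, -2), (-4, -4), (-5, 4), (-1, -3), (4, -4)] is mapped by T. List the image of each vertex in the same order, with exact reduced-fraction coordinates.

image vertices: (12, 3), (18, 5), (20, -3), (12, 4), (2, 5)

T1 translate by (-5, -1): (-1, -2) → (-6, -3); (-4, -4) → (-9, -5); (-5, 4) → (-10, 3); (-1, -3) → (-6, -4); (4, -4) → (-1, -5)
T2 scale by (-2, -1): (-6, -3) → (12, 3); (-9, -5) → (18, 5); (-10, 3) → (20, -3); (-6, -4) → (12, 4); (-1, -5) → (2, 5)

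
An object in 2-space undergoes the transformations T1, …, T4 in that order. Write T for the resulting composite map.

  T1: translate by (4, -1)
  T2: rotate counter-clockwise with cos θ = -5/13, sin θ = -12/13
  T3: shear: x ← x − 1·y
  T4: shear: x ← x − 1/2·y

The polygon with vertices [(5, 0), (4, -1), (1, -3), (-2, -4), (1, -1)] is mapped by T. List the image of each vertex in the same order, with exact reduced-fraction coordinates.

image vertices: (15/2, -103/13), (5, -86/13), (-1, -40/13), (-11/2, 1/13), (2, -50/13)

T1 translate by (4, -1): (5, 0) → (9, -1); (4, -1) → (8, -2); (1, -3) → (5, -4); (-2, -4) → (2, -5); (1, -1) → (5, -2)
T2 rotate counter-clockwise with cos θ = -5/13, sin θ = -12/13: (9, -1) → (-57/13, -103/13); (8, -2) → (-64/13, -86/13); (5, -4) → (-73/13, -40/13); (2, -5) → (-70/13, 1/13); (5, -2) → (-49/13, -50/13)
T3 shear: x ← x − 1·y: (-57/13, -103/13) → (46/13, -103/13); (-64/13, -86/13) → (22/13, -86/13); (-73/13, -40/13) → (-33/13, -40/13); (-70/13, 1/13) → (-71/13, 1/13); (-49/13, -50/13) → (1/13, -50/13)
T4 shear: x ← x − 1/2·y: (46/13, -103/13) → (15/2, -103/13); (22/13, -86/13) → (5, -86/13); (-33/13, -40/13) → (-1, -40/13); (-71/13, 1/13) → (-11/2, 1/13); (1/13, -50/13) → (2, -50/13)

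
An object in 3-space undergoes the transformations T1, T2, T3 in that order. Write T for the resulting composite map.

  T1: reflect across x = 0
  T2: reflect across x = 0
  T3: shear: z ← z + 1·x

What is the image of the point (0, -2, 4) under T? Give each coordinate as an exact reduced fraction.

T1 reflect across x = 0: (0, -2, 4) → (0, -2, 4)
T2 reflect across x = 0: (0, -2, 4) → (0, -2, 4)
T3 shear: z ← z + 1·x: (0, -2, 4) → (0, -2, 4)

T(p) = (0, -2, 4)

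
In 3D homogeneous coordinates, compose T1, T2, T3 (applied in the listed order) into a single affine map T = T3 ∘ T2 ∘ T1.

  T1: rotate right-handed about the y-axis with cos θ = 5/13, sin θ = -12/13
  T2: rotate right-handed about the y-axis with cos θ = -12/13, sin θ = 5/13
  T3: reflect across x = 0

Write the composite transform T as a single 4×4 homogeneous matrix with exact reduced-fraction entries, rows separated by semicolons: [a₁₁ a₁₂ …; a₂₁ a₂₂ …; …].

T = [0 0 -1 0; 0 1 0 0; -1 0 0 0; 0 0 0 1]

T1 = [5/13 0 -12/13 0; 0 1 0 0; 12/13 0 5/13 0; 0 0 0 1]
T2·T1 = [0 0 1 0; 0 1 0 0; -1 0 0 0; 0 0 0 1]
T3·…·T1 = [0 0 -1 0; 0 1 0 0; -1 0 0 0; 0 0 0 1]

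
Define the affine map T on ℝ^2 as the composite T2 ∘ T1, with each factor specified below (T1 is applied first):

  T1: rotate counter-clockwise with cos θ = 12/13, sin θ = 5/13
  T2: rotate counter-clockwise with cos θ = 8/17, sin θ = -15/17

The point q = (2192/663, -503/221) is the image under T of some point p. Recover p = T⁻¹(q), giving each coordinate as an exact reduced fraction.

T1 = [12/13 -5/13 0; 5/13 12/13 0; 0 0 1]
T2·T1 = [171/221 140/221 0; -140/221 171/221 0; 0 0 1]
det M = 1; M⁻¹ = [171/221 -140/221 0; 140/221 171/221 0; 0 0 1]
M⁻¹ · (2192/663, -503/221)ᵀ = (4, 1/3)ᵀ

p = (4, 1/3)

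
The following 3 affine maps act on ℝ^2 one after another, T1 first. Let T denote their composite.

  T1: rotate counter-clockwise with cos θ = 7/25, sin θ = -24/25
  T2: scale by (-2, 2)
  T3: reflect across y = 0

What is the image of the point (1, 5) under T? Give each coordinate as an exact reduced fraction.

T(p) = (-254/25, -22/25)

T1 rotate counter-clockwise with cos θ = 7/25, sin θ = -24/25: (1, 5) → (127/25, 11/25)
T2 scale by (-2, 2): (127/25, 11/25) → (-254/25, 22/25)
T3 reflect across y = 0: (-254/25, 22/25) → (-254/25, -22/25)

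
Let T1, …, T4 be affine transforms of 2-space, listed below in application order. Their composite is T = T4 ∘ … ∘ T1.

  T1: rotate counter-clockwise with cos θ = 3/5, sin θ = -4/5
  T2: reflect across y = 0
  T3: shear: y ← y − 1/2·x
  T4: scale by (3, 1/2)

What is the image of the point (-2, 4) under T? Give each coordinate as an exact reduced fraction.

T1 rotate counter-clockwise with cos θ = 3/5, sin θ = -4/5: (-2, 4) → (2, 4)
T2 reflect across y = 0: (2, 4) → (2, -4)
T3 shear: y ← y − 1/2·x: (2, -4) → (2, -5)
T4 scale by (3, 1/2): (2, -5) → (6, -5/2)

T(p) = (6, -5/2)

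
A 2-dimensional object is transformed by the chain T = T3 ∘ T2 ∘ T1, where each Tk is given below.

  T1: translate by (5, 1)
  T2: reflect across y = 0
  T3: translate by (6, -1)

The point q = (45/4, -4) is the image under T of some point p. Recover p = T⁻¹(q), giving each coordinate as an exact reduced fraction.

T1 = [1 0 5; 0 1 1; 0 0 1]
T2·T1 = [1 0 5; 0 -1 -1; 0 0 1]
T3·…·T1 = [1 0 11; 0 -1 -2; 0 0 1]
det M = -1; M⁻¹ = [1 0 -11; 0 -1 -2; 0 0 1]
M⁻¹ · (45/4, -4)ᵀ = (1/4, 2)ᵀ

p = (1/4, 2)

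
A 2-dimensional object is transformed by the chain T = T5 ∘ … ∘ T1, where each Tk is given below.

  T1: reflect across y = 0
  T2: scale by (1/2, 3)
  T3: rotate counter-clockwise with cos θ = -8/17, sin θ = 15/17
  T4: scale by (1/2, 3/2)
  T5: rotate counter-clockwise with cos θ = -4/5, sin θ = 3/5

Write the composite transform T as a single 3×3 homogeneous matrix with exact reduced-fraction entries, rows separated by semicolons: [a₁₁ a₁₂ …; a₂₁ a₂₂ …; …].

T1 = [1 0 0; 0 -1 0; 0 0 1]
T2·T1 = [1/2 0 0; 0 -3 0; 0 0 1]
T3·…·T1 = [-4/17 45/17 0; 15/34 24/17 0; 0 0 1]
T4·…·T1 = [-2/17 45/34 0; 45/68 36/17 0; 0 0 1]
T5·…·T1 = [-103/340 -198/85 0; -3/5 -9/10 0; 0 0 1]

T = [-103/340 -198/85 0; -3/5 -9/10 0; 0 0 1]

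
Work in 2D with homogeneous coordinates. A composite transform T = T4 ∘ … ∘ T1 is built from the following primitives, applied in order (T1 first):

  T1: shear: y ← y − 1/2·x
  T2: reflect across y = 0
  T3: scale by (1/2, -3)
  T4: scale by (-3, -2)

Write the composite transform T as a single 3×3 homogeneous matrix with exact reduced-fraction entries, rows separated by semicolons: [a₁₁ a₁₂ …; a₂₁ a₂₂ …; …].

T = [-3/2 0 0; 3 -6 0; 0 0 1]

T1 = [1 0 0; -1/2 1 0; 0 0 1]
T2·T1 = [1 0 0; 1/2 -1 0; 0 0 1]
T3·…·T1 = [1/2 0 0; -3/2 3 0; 0 0 1]
T4·…·T1 = [-3/2 0 0; 3 -6 0; 0 0 1]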